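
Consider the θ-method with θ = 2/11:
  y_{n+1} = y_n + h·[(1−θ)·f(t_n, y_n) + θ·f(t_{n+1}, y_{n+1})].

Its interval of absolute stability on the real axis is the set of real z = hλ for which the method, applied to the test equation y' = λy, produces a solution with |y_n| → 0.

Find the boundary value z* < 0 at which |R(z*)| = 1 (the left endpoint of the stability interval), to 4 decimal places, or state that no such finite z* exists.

On y'=λy, z=hλ:
  y_{n+1} = y_n + z·[9/11·y_n + 2/11·y_{n+1}] ⇒ (1 − 2/11z)y_{n+1} = (1 + 9/11z)y_n
  R(z) = (1 + 9/11z)/(1 − 2/11z).

Boundary: |R(x)|=1, x<0.
x=-0.76: |R|=0.3323
R=−1: 1+9/11x = −1+2/11x ⇒ -7/11x=2 ⇒ x=2/(-7/11)=-3.1429
Confirm numerically:
  x=-2.927: |R|=0.91035 <1
  x=-2.792: |R|=0.85191 <1
  x=-2.110: |R|=0.52497 <1
  x=-1.687: |R|=0.29101 <1
  x=-3.742: |R|=1.22690 >1
  x=-3.654: |R|=1.19543 >1
  x=-3.181: |R|=1.01538 >1
So |R|<1 on (-3.1429, 0).

left endpoint -3.1429.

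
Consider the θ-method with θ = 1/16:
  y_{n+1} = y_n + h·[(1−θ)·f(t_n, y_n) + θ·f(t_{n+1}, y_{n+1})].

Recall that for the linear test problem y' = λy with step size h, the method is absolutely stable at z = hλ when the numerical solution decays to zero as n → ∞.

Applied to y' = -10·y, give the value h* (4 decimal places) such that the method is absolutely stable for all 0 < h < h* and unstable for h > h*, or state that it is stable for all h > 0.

Set f=λy, z=hλ:
  y_{n+1} = y_n + z·[15/16·y_n + 1/16·y_{n+1}] ⇒ (1 − 1/16z)y_{n+1} = (1 + 15/16z)y_n
  so R(z) = (1 + 15/16z)/(1 − 1/16z).

Find x<0 with |R(x)|<1.
x=-0.92: |R|=0.1300
R=−1: 1+15/16x = −1+1/16x ⇒ -7/8x=2 ⇒ x=2/(-7/8)=-2.2857
Confirm numerically:
  x=-2.097: |R|=0.85401 <1
  x=-1.599: |R|=0.45372 <1
  x=-1.020: |R|=0.04113 <1
  x=-0.977: |R|=0.07922 <1
  x=-2.515: |R|=1.17337 >1
  x=-2.397: |R|=1.08469 >1
So |R|<1 on (-2.2857, 0).

(-2.2857,0); λ=-10 ⇒ h* = (16/7)/10 = 0.2286.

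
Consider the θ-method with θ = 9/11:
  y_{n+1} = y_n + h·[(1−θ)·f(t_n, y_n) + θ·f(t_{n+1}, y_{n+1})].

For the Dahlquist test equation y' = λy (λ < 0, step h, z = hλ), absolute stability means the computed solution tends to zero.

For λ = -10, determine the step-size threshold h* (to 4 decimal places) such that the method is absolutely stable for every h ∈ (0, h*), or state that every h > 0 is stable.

With y'=λy (z=hλ):
  y_{n+1} = y_n + z·[2/11·y_n + 9/11·y_{n+1}] ⇒ (1 − 9/11z)y_{n+1} = (1 + 2/11z)y_n
  so R(z) = (1 + 2/11z)/(1 − 9/11z).

Solve |R(x)|<1 on ℝ⁻.
x=-1.36: |R|=0.3563
x=-2: |R|=0.2414
x=-10: |R|=0.0891
x=-100: |R|=0.2075
θ=9/11≥1/2 ⇒ |1+2/11x|<|1−9/11x| ∀x<0 ⇒ unbounded interval.

(−∞, 0) — no finite endpoint. Any h>0 works for λ=-10.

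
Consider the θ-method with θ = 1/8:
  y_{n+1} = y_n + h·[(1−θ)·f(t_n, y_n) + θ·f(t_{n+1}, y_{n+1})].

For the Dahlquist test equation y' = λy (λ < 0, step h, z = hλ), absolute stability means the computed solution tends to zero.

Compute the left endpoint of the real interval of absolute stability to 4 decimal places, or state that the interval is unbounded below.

Test eqn y'=λy, z=hλ:
  y_{n+1} = y_n + z·[7/8·y_n + 1/8·y_{n+1}] ⇒ (1 − 1/8z)y_{n+1} = (1 + 7/8z)y_n
  ⇒ R(z) = (1 + 7/8z)/(1 − 1/8z).

Solve |R(x)|<1 on ℝ⁻.
x=-0.55: |R|=0.4854
R=−1: 1+7/8x = −1+1/8x ⇒ -3/4x=2 ⇒ x=2/(-3/4)=-2.6667
Confirm numerically:
  x=-2.571: |R|=0.94570 <1
  x=-1.276: |R|=0.10047 <1
  x=-1.217: |R|=0.05631 <1
  x=-3.158: |R|=1.26421 >1
  x=-2.888: |R|=1.12197 >1
So |R|<1 on (-2.6667, 0).

left endpoint -2.6667.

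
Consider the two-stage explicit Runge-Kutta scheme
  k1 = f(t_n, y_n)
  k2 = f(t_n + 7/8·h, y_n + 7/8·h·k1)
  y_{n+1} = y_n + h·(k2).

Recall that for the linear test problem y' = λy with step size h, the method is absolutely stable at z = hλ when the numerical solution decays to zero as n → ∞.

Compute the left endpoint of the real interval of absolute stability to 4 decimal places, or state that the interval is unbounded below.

With y'=λy (z=hλ):
  k1=λy_n ⇒ h·k1=z·y_n;  k2=λ(1+7/8z)y_n ⇒ h·k2=z(1+7/8z)y_n
  y_{n+1}/y_n = 1 + z(1+7/8z) = 1 + z + 7/8z²
  ⇒ R(z) = 1 + z + 7/8z².

Boundary: |R(x)|=1, x<0.
x=-1.33: |R|=1.2178
R=1: x+7/8x²=0 ⇒ x=−8/7=-1.1429; min R=1−1/(4·7/8)=0.7143>−1
Confirm numerically:
  x=-1.084: |R|=0.94417 <1
  x=-0.847: |R|=0.78073 <1
  x=-0.836: |R|=0.77553 <1
  x=-1.657: |R|=1.74544 >1
  x=-1.389: |R|=1.29916 >1
  x=-1.270: |R|=1.14129 >1
Interval (-1.1429, 0).

left endpoint -1.1429.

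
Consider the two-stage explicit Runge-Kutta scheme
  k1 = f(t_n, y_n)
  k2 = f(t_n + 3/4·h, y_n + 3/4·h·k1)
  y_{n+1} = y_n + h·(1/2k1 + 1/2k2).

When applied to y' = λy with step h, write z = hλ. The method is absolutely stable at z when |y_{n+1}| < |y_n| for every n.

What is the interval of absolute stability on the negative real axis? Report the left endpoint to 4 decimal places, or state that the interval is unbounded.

With y'=λy (z=hλ):
  k1=λy_n ⇒ h·k1=z·y_n;  k2=λ(1+3/4z)y_n ⇒ h·k2=z(1+3/4z)y_n
  y_{n+1}/y_n = 1 + 1/2z + 1/2z(1+3/4z) = 1 + z + 3/8z²
  Hence R(z) = 1 + z + 3/8z².

Solve |R(x)|<1 on ℝ⁻.
x=-1.29: |R|=0.3340
R=1: x+3/8x²=0 ⇒ x=−8/3=-2.6667; min R=1−1/(4·3/8)=0.3333>−1
Confirm numerically:
  x=-2.629: |R|=0.96287 <1
  x=-2.276: |R|=0.66657 <1
  x=-2.221: |R|=0.62882 <1
  x=-2.122: |R|=0.56658 <1
  x=-3.215: |R|=1.66108 >1
  x=-2.929: |R|=1.28814 >1
  x=-2.861: |R|=1.20850 >1
Interval (-2.6667, 0).

z∈(-2.6667,0).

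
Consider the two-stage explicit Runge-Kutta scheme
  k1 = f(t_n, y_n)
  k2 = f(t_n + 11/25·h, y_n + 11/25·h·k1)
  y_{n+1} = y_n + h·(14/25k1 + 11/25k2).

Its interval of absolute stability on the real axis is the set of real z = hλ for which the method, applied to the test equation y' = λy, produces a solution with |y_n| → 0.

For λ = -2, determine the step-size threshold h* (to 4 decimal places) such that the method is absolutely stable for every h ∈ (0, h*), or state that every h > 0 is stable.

Set f=λy, z=hλ:
  k1=λy_n ⇒ h·k1=z·y_n;  k2=λ(1+11/25z)y_n ⇒ h·k2=z(1+11/25z)y_n
  y_{n+1}/y_n = 1 + 14/25z + 11/25z(1+11/25z) = 1 + z + 121/625z²
  so R(z) = 1 + z + 121/625z².

Find x<0 with |R(x)|<1.
x=-1: |R|=0.1936
R=1: x+121/625x²=0 ⇒ x=−625/121=-5.1653; min R=1−1/(4·121/625)=-0.2913>−1
Confirm numerically:
  x=-4.791: |R|=0.65283 <1
  x=-3.510: |R|=0.12483 <1
  x=-2.227: |R|=0.26684 <1
  x=-5.654: |R|=1.53495 >1
  x=-5.585: |R|=1.45381 >1
  x=-5.265: |R|=1.10164 >1
Interval (-5.1653, 0).

(-5.1653,0); λ=-2 ⇒ h* = (625/121)/2 = 2.5826.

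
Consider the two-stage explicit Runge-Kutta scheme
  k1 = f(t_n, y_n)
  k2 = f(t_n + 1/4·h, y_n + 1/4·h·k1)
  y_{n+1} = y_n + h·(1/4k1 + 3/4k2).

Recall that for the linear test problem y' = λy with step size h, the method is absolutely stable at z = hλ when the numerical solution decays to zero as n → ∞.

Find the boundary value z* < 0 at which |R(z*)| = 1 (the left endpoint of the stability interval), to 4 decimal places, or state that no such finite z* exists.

z* = -5.3333.

Set f=λy, z=hλ:
  k1=λy_n ⇒ h·k1=z·y_n;  k2=λ(1+1/4z)y_n ⇒ h·k2=z(1+1/4z)y_n
  y_{n+1}/y_n = 1 + 1/4z + 3/4z(1+1/4z) = 1 + z + 3/16z²
  ⇒ R(z) = 1 + z + 3/16z².

Need |R(x)|<1, x<0.
x=-1.15: |R|=0.0980
R=1: x+3/16x²=0 ⇒ x=−16/3=-5.3333; min R=1−1/(4·3/16)=-0.3333>−1
Confirm numerically:
  x=-5.047: |R|=0.72904 <1
  x=-4.775: |R|=0.50012 <1
  x=-3.774: |R|=0.10342 <1
  x=-3.060: |R|=0.30433 <1
  x=-5.722: |R|=1.41699 >1
  x=-5.527: |R|=1.20070 >1
  x=-5.419: |R|=1.08704 >1
Stable set (-5.3333, 0).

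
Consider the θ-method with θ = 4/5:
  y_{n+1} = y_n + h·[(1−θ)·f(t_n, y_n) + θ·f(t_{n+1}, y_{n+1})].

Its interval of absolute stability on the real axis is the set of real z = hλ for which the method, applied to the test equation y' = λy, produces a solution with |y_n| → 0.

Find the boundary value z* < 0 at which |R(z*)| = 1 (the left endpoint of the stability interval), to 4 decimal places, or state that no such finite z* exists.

Test eqn y'=λy, z=hλ:
  y_{n+1} = y_n + z·[1/5·y_n + 4/5·y_{n+1}] ⇒ (1 − 4/5z)y_{n+1} = (1 + 1/5z)y_n
  Hence R(z) = (1 + 1/5z)/(1 − 4/5z).

Find x<0 with |R(x)|<1.
x=-1.66: |R|=0.2869
x=-2: |R|=0.2308
x=-10: |R|=0.1111
x=-100: |R|=0.2346
θ=4/5≥1/2 ⇒ |1+1/5x|<|1−4/5x| ∀x<0 ⇒ stable on all of ℝ⁻.

(−∞, 0) — no finite endpoint.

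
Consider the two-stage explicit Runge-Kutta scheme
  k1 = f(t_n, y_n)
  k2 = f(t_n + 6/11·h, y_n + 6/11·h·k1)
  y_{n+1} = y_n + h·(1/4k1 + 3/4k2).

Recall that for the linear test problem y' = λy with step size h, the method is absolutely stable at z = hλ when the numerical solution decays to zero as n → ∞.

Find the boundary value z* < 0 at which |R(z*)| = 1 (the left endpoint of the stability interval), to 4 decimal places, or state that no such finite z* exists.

With y'=λy (z=hλ):
  k1=λy_n ⇒ h·k1=z·y_n;  k2=λ(1+6/11z)y_n ⇒ h·k2=z(1+6/11z)y_n
  y_{n+1}/y_n = 1 + 1/4z + 3/4z(1+6/11z) = 1 + z + 9/22z²
  Hence R(z) = 1 + z + 9/22z².

Find x<0 with |R(x)|<1.
x=-1.78: |R|=0.5162
R=1: x+9/22x²=0 ⇒ x=−22/9=-2.4444; min R=1−1/(4·9/22)=0.3889>−1
Confirm numerically:
  x=-2.060: |R|=0.67602 <1
  x=-1.553: |R|=0.43365 <1
  x=-1.444: |R|=0.40901 <1
  x=-1.034: |R|=0.40338 <1
  x=-2.678: |R|=1.25587 >1
  x=-2.672: |R|=1.24874 >1
Interval (-2.4444, 0).

left endpoint -2.4444.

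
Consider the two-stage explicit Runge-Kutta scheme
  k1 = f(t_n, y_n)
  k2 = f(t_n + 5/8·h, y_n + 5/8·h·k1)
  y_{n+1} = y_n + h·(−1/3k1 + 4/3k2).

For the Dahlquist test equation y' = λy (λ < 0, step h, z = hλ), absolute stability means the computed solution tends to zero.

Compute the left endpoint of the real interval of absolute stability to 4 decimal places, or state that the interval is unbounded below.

Set f=λy, z=hλ:
  k1=λy_n ⇒ h·k1=z·y_n;  k2=λ(1+5/8z)y_n ⇒ h·k2=z(1+5/8z)y_n
  y_{n+1}/y_n = 1 − 1/3z + 4/3z(1+5/8z) = 1 + z + 5/6z²
  ⇒ R(z) = 1 + z + 5/6z².

Boundary: |R(x)|=1, x<0.
x=-1.42: |R|=1.2603
R=1: x+5/6x²=0 ⇒ x=−6/5=-1.2000; min R=1−1/(4·5/6)=0.7000>−1
Confirm numerically:
  x=-1.106: |R|=0.91336 <1
  x=-1.091: |R|=0.90090 <1
  x=-0.837: |R|=0.74681 <1
  x=-0.661: |R|=0.70310 <1
  x=-1.663: |R|=1.64164 >1
  x=-1.391: |R|=1.22140 >1
  x=-1.240: |R|=1.04133 >1
Interval (-1.2000, 0).

left endpoint -1.2000.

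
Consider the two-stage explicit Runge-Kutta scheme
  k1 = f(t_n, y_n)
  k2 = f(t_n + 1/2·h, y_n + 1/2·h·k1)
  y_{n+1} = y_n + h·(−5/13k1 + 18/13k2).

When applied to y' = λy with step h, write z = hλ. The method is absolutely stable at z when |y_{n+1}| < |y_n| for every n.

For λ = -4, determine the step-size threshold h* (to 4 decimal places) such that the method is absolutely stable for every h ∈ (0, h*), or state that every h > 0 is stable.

Set f=λy, z=hλ:
  k1=λy_n ⇒ h·k1=z·y_n;  k2=λ(1+1/2z)y_n ⇒ h·k2=z(1+1/2z)y_n
  y_{n+1}/y_n = 1 − 5/13z + 18/13z(1+1/2z) = 1 + z + 9/13z²
  so R(z) = 1 + z + 9/13z².

Boundary: |R(x)|=1, x<0.
x=-0.36: |R|=0.7297
R=1: x+9/13x²=0 ⇒ x=−13/9=-1.4444; min R=1−1/(4·9/13)=0.6389>−1
Confirm numerically:
  x=-1.371: |R|=0.93029 <1
  x=-1.140: |R|=0.75972 <1
  x=-0.997: |R|=0.69116 <1
  x=-0.799: |R|=0.64297 <1
  x=-1.973: |R|=1.72197 >1
  x=-1.639: |R|=1.22076 >1
Stable set (-1.4444, 0).

(-1.4444,0); λ=-4 ⇒ h* = (13/9)/4 = 0.3611.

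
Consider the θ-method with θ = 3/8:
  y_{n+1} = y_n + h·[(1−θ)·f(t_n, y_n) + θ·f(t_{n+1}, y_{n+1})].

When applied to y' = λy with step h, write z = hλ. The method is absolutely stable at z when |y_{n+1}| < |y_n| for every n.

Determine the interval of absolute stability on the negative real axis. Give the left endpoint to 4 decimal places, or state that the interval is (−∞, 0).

On y'=λy, z=hλ:
  y_{n+1} = y_n + z·[5/8·y_n + 3/8·y_{n+1}] ⇒ (1 − 3/8z)y_{n+1} = (1 + 5/8z)y_n
  ⇒ R(z) = (1 + 5/8z)/(1 − 3/8z).

Solve |R(x)|<1 on ℝ⁻.
x=-1.19: |R|=0.1772
R=−1: 1+5/8x = −1+3/8x ⇒ -1/4x=2 ⇒ x=2/(-1/4)=-8.0000
Confirm numerically:
  x=-7.440: |R|=0.96306 <1
  x=-7.355: |R|=0.95709 <1
  x=-3.699: |R|=0.54956 <1
  x=-3.470: |R|=0.50788 <1
  x=-8.472: |R|=1.02825 >1
  x=-8.449: |R|=1.02693 >1
  x=-8.238: |R|=1.01455 >1
Interval (-8.0000, 0).

(-8.0000, 0).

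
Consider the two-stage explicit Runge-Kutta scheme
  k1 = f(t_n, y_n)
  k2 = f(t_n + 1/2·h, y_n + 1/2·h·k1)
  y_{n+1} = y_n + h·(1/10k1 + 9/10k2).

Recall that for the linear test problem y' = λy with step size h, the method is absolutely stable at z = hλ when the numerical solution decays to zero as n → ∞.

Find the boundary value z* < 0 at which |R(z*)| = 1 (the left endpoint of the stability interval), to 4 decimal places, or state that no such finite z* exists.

On y'=λy, z=hλ:
  k1=λy_n ⇒ h·k1=z·y_n;  k2=λ(1+1/2z)y_n ⇒ h·k2=z(1+1/2z)y_n
  y_{n+1}/y_n = 1 + 1/10z + 9/10z(1+1/2z) = 1 + z + 9/20z²
  ⇒ R(z) = 1 + z + 9/20z².

Boundary: |R(x)|=1, x<0.
x=-0.35: |R|=0.7051
R=1: x+9/20x²=0 ⇒ x=−20/9=-2.2222; min R=1−1/(4·9/20)=0.4444>−1
Confirm numerically:
  x=-1.625: |R|=0.56328 <1
  x=-1.498: |R|=0.51180 <1
  x=-1.356: |R|=0.47143 <1
  x=-2.599: |R|=1.44066 >1
  x=-2.542: |R|=1.36579 >1
  x=-2.414: |R|=1.20833 >1
Interval (-2.2222, 0).

left endpoint -2.2222.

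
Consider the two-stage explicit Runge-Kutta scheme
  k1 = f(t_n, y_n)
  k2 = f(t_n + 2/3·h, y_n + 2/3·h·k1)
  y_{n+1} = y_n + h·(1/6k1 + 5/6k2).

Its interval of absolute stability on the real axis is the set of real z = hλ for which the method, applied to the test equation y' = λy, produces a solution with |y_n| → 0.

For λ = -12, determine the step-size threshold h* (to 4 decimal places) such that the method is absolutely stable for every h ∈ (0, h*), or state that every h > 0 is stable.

(-1.8000,0); λ=-12 ⇒ h* = (9/5)/12 = 0.1500.

Test eqn y'=λy, z=hλ:
  k1=λy_n ⇒ h·k1=z·y_n;  k2=λ(1+2/3z)y_n ⇒ h·k2=z(1+2/3z)y_n
  y_{n+1}/y_n = 1 + 1/6z + 5/6z(1+2/3z) = 1 + z + 5/9z²
  ⇒ R(z) = 1 + z + 5/9z².

Find x<0 with |R(x)|<1.
x=-0.54: |R|=0.6220
R=1: x+5/9x²=0 ⇒ x=−9/5=-1.8000; min R=1−1/(4·5/9)=0.5500>−1
Confirm numerically:
  x=-1.231: |R|=0.61087 <1
  x=-1.167: |R|=0.58961 <1
  x=-1.010: |R|=0.55672 <1
  x=-2.123: |R|=1.38096 >1
  x=-1.994: |R|=1.21491 >1
  x=-1.842: |R|=1.04298 >1
So |R|<1 on (-1.8000, 0).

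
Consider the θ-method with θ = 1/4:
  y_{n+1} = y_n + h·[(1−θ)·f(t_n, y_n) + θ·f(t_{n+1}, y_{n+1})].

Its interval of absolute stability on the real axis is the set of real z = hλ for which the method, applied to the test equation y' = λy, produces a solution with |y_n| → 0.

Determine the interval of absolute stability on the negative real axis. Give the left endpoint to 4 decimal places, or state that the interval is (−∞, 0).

(-4.0000, 0).

With y'=λy (z=hλ):
  y_{n+1} = y_n + z·[3/4·y_n + 1/4·y_{n+1}] ⇒ (1 − 1/4z)y_{n+1} = (1 + 3/4z)y_n
  ⇒ R(z) = (1 + 3/4z)/(1 − 1/4z).

Solve |R(x)|<1 on ℝ⁻.
x=-1.32: |R|=0.0075
R=−1: 1+3/4x = −1+1/4x ⇒ -1/2x=2 ⇒ x=2/(-1/2)=-4.0000
Confirm numerically:
  x=-3.849: |R|=0.96152 <1
  x=-3.622: |R|=0.90081 <1
  x=-2.865: |R|=0.66934 <1
  x=-2.072: |R|=0.36495 <1
  x=-4.467: |R|=1.11031 >1
  x=-4.454: |R|=1.10740 >1
  x=-4.269: |R|=1.06506 >1
Stable set (-4.0000, 0).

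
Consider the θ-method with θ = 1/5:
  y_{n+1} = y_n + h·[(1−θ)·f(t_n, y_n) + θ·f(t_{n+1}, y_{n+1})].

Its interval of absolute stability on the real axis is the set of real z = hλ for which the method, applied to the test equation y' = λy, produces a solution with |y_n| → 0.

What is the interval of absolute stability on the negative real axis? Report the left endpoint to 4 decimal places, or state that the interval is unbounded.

On y'=λy, z=hλ:
  y_{n+1} = y_n + z·[4/5·y_n + 1/5·y_{n+1}] ⇒ (1 − 1/5z)y_{n+1} = (1 + 4/5z)y_n
  Hence R(z) = (1 + 4/5z)/(1 − 1/5z).

Solve |R(x)|<1 on ℝ⁻.
x=-1.48: |R|=0.1420
R=−1: 1+4/5x = −1+1/5x ⇒ -3/5x=2 ⇒ x=2/(-3/5)=-3.3333
Confirm numerically:
  x=-2.766: |R|=0.78084 <1
  x=-2.608: |R|=0.71399 <1
  x=-2.564: |R|=0.69487 <1
  x=-3.920: |R|=1.19731 >1
  x=-3.594: |R|=1.09099 >1
  x=-3.381: |R|=1.01706 >1
Interval (-3.3333, 0).

(-3.3333, 0).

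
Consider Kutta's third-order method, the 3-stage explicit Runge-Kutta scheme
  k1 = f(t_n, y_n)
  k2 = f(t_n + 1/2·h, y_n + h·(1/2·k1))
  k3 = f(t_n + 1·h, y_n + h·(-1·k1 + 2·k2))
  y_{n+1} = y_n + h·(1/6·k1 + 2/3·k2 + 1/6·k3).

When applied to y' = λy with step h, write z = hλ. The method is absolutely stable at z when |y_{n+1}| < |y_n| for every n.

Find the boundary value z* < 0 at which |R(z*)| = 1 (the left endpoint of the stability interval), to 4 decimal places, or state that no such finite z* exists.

Set f=λy, z=hλ:
  order 3, 3-stage ⇒ R(z)=1+z+z^2/2+z^3/6
  (e.g. R(-1.3)=0.17883, |R|=0.17883)

Find x<0 with |R(x)|<1.
x=-1.3: |R|=0.1788
|R(-2.44)|=0.8843 |R(-1.07)|=0.2983 |R(-0.61)|=0.5382
Bisect:
  x_lo=-3.4039 |R|=3.1838  x_hi=-0.3324 |R|=0.7167
  mid=-1.86815 |R|=0.20979 →hi
  mid=-2.63601 |R|=1.21448 →lo
  mid=-2.25208 |R|=0.61986 →hi
  mid=-2.44405 |R|=0.89056 →hi
  mid=-2.54003 |R|=1.04543 →lo
  mid=-2.49204 |R|=0.96628 →hi
  mid=-2.51603 |R|=1.00542 →lo
  mid=-2.50404 |R|=0.98574 →hi
  ...
  [-2.51285,-2.51266] ⇒ x*=-2.5127
Stable set (-2.5127, 0).

z* = -2.5127.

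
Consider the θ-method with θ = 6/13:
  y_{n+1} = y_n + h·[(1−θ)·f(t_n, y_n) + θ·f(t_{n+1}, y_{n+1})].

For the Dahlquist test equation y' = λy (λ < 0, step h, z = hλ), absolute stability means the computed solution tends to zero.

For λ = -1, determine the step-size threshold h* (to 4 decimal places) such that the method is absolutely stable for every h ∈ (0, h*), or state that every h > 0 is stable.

Set f=λy, z=hλ:
  y_{n+1} = y_n + z·[7/13·y_n + 6/13·y_{n+1}] ⇒ (1 − 6/13z)y_{n+1} = (1 + 7/13z)y_n
  Hence R(z) = (1 + 7/13z)/(1 − 6/13z).

Find x<0 with |R(x)|<1.
x=-0.54: |R|=0.5677
R=−1: 1+7/13x = −1+6/13x ⇒ -1/13x=2 ⇒ x=2/(-1/13)=-26.0000
Confirm numerically:
  x=-20.675: |R|=0.96115 <1
  x=-19.966: |R|=0.95456 <1
  x=-13.310: |R|=0.86334 <1
  x=-13.217: |R|=0.86151 <1
  x=-26.568: |R|=1.00329 >1
  x=-26.496: |R|=1.00288 >1
Stable set (-26.0000, 0).

(-26.0000,0); λ=-1 ⇒ h* = (26)/1 = 26.0000.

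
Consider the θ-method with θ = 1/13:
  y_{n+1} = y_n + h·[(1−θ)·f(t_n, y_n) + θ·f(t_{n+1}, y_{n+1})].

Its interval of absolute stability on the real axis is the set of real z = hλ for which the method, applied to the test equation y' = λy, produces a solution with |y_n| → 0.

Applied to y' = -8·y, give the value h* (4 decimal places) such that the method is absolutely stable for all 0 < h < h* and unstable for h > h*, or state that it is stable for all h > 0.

(-2.3636,0); λ=-8 ⇒ h* = (26/11)/8 = 0.2955.

On y'=λy, z=hλ:
  y_{n+1} = y_n + z·[12/13·y_n + 1/13·y_{n+1}] ⇒ (1 − 1/13z)y_{n+1} = (1 + 12/13z)y_n
  Hence R(z) = (1 + 12/13z)/(1 − 1/13z).

Solve |R(x)|<1 on ℝ⁻.
x=-1.12: |R|=0.0312
R=−1: 1+12/13x = −1+1/13x ⇒ -11/13x=2 ⇒ x=2/(-11/13)=-2.3636
Confirm numerically:
  x=-2.099: |R|=0.80721 <1
  x=-2.088: |R|=0.79905 <1
  x=-1.679: |R|=0.48695 <1
  x=-1.186: |R|=0.08685 <1
  x=-2.471: |R|=1.07634 >1
  x=-2.459: |R|=1.06786 >1
Interval (-2.3636, 0).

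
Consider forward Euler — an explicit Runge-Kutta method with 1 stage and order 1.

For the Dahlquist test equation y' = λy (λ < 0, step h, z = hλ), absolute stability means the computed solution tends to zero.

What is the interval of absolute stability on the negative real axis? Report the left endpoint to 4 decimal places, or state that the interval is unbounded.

(-2.0000, 0).

With y'=λy (z=hλ):
  order 1, 1-stage ⇒ R(z)=1+z
  (e.g. R(-1.71)=-0.71000, |R|=0.71000)

Find x<0 with |R(x)|<1.
x=-1.71: |R|=0.7100
|R(-2.16)|=1.1600 |R(-1.34)|=0.3400
Bisect:
  x_lo=-2.3787 |R|=1.3787  x_hi=-0.1971 |R|=0.8029
  mid=-1.28791 |R|=0.28791 →hi
  mid=-1.83332 |R|=0.83332 →hi
  mid=-2.10603 |R|=1.10603 →lo
  mid=-1.96968 |R|=0.96968 →hi
  mid=-2.03786 |R|=1.03786 →lo
  mid=-2.00377 |R|=1.00377 →lo
  mid=-1.98672 |R|=0.98672 →hi
  mid=-1.99525 |R|=0.99525 →hi
  mid=-1.99951 |R|=0.99951 →hi
  ...
  [-2.00004,-1.99991] ⇒ x*=-2.0000
So |R|<1 on (-2.0000, 0).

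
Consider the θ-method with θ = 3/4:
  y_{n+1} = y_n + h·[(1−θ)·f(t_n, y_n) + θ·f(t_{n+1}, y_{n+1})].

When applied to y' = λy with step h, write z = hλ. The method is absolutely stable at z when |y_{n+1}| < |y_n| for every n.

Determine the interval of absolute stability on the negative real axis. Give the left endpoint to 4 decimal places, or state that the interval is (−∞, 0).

Test eqn y'=λy, z=hλ:
  y_{n+1} = y_n + z·[1/4·y_n + 3/4·y_{n+1}] ⇒ (1 − 3/4z)y_{n+1} = (1 + 1/4z)y_n
  so R(z) = (1 + 1/4z)/(1 − 3/4z).

Need |R(x)|<1, x<0.
x=-0.32: |R|=0.7419
x=-2: |R|=0.2000
x=-10: |R|=0.1765
x=-100: |R|=0.3158
θ=3/4≥1/2 ⇒ |1+1/4x|<|1−3/4x| ∀x<0 ⇒ unbounded interval.

interval (−∞, 0).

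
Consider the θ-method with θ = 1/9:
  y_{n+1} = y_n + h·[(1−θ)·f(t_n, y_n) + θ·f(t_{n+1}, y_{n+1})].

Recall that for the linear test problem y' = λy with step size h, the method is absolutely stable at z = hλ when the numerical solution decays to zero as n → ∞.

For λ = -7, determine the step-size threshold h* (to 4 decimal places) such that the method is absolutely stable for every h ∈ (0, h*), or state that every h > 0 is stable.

On y'=λy, z=hλ:
  y_{n+1} = y_n + z·[8/9·y_n + 1/9·y_{n+1}] ⇒ (1 − 1/9z)y_{n+1} = (1 + 8/9z)y_n
  so R(z) = (1 + 8/9z)/(1 − 1/9z).

Need |R(x)|<1, x<0.
x=-1.73: |R|=0.4511
R=−1: 1+8/9x = −1+1/9x ⇒ -7/9x=2 ⇒ x=2/(-7/9)=-2.5714
Confirm numerically:
  x=-2.147: |R|=0.73347 <1
  x=-2.119: |R|=0.71517 <1
  x=-2.088: |R|=0.69481 <1
  x=-1.415: |R|=0.22276 <1
  x=-3.116: |R|=1.31463 >1
  x=-3.051: |R|=1.27857 >1
  x=-2.669: |R|=1.05853 >1
Stable set (-2.5714, 0).

(-2.5714,0); λ=-7 ⇒ h* = (18/7)/7 = 0.3673.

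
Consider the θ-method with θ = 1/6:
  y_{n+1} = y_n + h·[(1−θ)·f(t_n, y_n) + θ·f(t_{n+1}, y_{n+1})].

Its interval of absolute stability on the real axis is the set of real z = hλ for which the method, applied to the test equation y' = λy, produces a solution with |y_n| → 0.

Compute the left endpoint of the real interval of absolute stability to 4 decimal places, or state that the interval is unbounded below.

left endpoint -3.0000.

Test eqn y'=λy, z=hλ:
  y_{n+1} = y_n + z·[5/6·y_n + 1/6·y_{n+1}] ⇒ (1 − 1/6z)y_{n+1} = (1 + 5/6z)y_n
  Hence R(z) = (1 + 5/6z)/(1 − 1/6z).

Solve |R(x)|<1 on ℝ⁻.
x=-0.7: |R|=0.3731
R=−1: 1+5/6x = −1+1/6x ⇒ -2/3x=2 ⇒ x=2/(-2/3)=-3.0000
Confirm numerically:
  x=-2.193: |R|=0.60601 <1
  x=-2.013: |R|=0.50730 <1
  x=-1.793: |R|=0.38047 <1
  x=-1.539: |R|=0.22483 <1
  x=-3.575: |R|=1.24021 >1
  x=-3.467: |R|=1.19732 >1
Interval (-3.0000, 0).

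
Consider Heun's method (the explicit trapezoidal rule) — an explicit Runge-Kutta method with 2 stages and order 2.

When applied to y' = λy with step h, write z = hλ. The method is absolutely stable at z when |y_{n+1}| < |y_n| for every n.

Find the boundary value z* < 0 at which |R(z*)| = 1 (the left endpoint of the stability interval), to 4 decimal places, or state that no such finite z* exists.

left endpoint -2.0000.

On y'=λy, z=hλ:
  order 2, 2-stage ⇒ R(z)=1+z+z^2/2
  (e.g. R(-1.6)=0.68000, |R|=0.68000)

Need |R(x)|<1, x<0.
x=-1.6: |R|=0.6800
|R(-1.93)|=0.9325 |R(-0.66)|=0.5578 |R(-0.62)|=0.5722
Bisect:
  x_lo=-2.7628 |R|=2.0538  x_hi=-0.3130 |R|=0.7360
  mid=-1.53792 |R|=0.64468 →hi
  mid=-2.15037 |R|=1.16168 →lo
  mid=-1.84414 |R|=0.85629 →hi
  mid=-1.99726 |R|=0.99726 →hi
  mid=-2.07382 |R|=1.07654 →lo
  mid=-2.03554 |R|=1.03617 →lo
  mid=-2.01640 |R|=1.01653 →lo
  ...
  [-2.00010,-1.99995] ⇒ x*=-2.0000
Stable set (-2.0000, 0).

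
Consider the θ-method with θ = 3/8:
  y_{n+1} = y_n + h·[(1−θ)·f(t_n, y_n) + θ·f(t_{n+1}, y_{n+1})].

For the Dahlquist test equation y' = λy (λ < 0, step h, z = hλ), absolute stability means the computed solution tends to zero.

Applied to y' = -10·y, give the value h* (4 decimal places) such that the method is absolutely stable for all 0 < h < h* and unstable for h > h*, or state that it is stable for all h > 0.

(-8.0000,0); λ=-10 ⇒ h* = (8)/10 = 0.8000.

Set f=λy, z=hλ:
  y_{n+1} = y_n + z·[5/8·y_n + 3/8·y_{n+1}] ⇒ (1 − 3/8z)y_{n+1} = (1 + 5/8z)y_n
  R(z) = (1 + 5/8z)/(1 − 3/8z).

Need |R(x)|<1, x<0.
x=-1.09: |R|=0.2263
R=−1: 1+5/8x = −1+3/8x ⇒ -1/4x=2 ⇒ x=2/(-1/4)=-8.0000
Confirm numerically:
  x=-7.662: |R|=0.97818 <1
  x=-7.022: |R|=0.93270 <1
  x=-6.577: |R|=0.89737 <1
  x=-8.442: |R|=1.02653 >1
  x=-8.346: |R|=1.02095 >1
  x=-8.302: |R|=1.01836 >1
Interval (-8.0000, 0).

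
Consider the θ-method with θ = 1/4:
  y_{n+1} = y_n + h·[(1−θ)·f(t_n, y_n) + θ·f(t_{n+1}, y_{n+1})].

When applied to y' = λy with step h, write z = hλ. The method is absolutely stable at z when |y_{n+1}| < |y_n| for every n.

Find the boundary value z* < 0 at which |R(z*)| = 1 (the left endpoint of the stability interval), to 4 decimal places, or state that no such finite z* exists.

Test eqn y'=λy, z=hλ:
  y_{n+1} = y_n + z·[3/4·y_n + 1/4·y_{n+1}] ⇒ (1 − 1/4z)y_{n+1} = (1 + 3/4z)y_n
  Hence R(z) = (1 + 3/4z)/(1 − 1/4z).

Find x<0 with |R(x)|<1.
x=-1.34: |R|=0.0037
R=−1: 1+3/4x = −1+1/4x ⇒ -1/2x=2 ⇒ x=2/(-1/2)=-4.0000
Confirm numerically:
  x=-3.129: |R|=0.75565 <1
  x=-3.109: |R|=0.74933 <1
  x=-2.067: |R|=0.36278 <1
  x=-4.175: |R|=1.04281 >1
  x=-4.161: |R|=1.03946 >1
  x=-4.058: |R|=1.01440 >1
Stable set (-4.0000, 0).

z* = -4.0000.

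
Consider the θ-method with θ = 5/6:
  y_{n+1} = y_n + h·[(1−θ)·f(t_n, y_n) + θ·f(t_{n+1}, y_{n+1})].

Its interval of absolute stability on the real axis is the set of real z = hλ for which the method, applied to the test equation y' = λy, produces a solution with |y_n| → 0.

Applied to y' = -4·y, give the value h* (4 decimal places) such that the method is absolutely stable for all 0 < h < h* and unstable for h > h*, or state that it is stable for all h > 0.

unbounded; (−∞, 0). Any h>0 works for λ=-4.

Set f=λy, z=hλ:
  y_{n+1} = y_n + z·[1/6·y_n + 5/6·y_{n+1}] ⇒ (1 − 5/6z)y_{n+1} = (1 + 1/6z)y_n
  R(z) = (1 + 1/6z)/(1 − 5/6z).

Find x<0 with |R(x)|<1.
x=-0.98: |R|=0.4606
x=-2: |R|=0.2500
x=-10: |R|=0.0714
x=-100: |R|=0.1858
θ=5/6≥1/2 ⇒ |1+1/6x|<|1−5/6x| ∀x<0 ⇒ interval (−∞,0).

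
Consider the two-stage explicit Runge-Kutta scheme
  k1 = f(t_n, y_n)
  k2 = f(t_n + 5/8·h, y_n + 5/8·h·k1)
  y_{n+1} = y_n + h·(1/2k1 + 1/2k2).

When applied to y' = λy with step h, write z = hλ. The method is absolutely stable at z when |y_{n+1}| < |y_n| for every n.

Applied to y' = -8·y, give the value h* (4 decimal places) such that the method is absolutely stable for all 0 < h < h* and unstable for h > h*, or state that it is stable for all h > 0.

Set f=λy, z=hλ:
  k1=λy_n ⇒ h·k1=z·y_n;  k2=λ(1+5/8z)y_n ⇒ h·k2=z(1+5/8z)y_n
  y_{n+1}/y_n = 1 + 1/2z + 1/2z(1+5/8z) = 1 + z + 5/16z²
  so R(z) = 1 + z + 5/16z².

Find x<0 with |R(x)|<1.
x=-1.43: |R|=0.2090
R=1: x+5/16x²=0 ⇒ x=−16/5=-3.2000; min R=1−1/(4·5/16)=0.2000>−1
Confirm numerically:
  x=-3.117: |R|=0.91915 <1
  x=-2.384: |R|=0.39208 <1
  x=-1.603: |R|=0.20000 <1
  x=-1.594: |R|=0.20001 <1
  x=-3.467: |R|=1.28928 >1
  x=-3.251: |R|=1.05181 >1
Stable set (-3.2000, 0).

(-3.2000,0); λ=-8 ⇒ h* = (16/5)/8 = 0.4000.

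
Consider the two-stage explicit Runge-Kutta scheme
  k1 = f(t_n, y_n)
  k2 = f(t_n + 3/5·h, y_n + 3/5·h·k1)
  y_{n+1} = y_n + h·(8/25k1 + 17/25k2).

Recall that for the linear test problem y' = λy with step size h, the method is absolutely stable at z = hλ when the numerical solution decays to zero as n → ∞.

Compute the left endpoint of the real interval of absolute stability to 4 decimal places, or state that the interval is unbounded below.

left endpoint -2.4510.

With y'=λy (z=hλ):
  k1=λy_n ⇒ h·k1=z·y_n;  k2=λ(1+3/5z)y_n ⇒ h·k2=z(1+3/5z)y_n
  y_{n+1}/y_n = 1 + 8/25z + 17/25z(1+3/5z) = 1 + z + 51/125z²
  Hence R(z) = 1 + z + 51/125z².

Boundary: |R(x)|=1, x<0.
x=-0.61: |R|=0.5418
R=1: x+51/125x²=0 ⇒ x=−125/51=-2.4510; min R=1−1/(4·51/125)=0.3873>−1
Confirm numerically:
  x=-2.098: |R|=0.69785 <1
  x=-1.710: |R|=0.48303 <1
  x=-1.556: |R|=0.43182 <1
  x=-1.490: |R|=0.41580 <1
  x=-3.050: |R|=1.74542 >1
  x=-2.767: |R|=1.35677 >1
  x=-2.617: |R|=1.17727 >1
Stable set (-2.4510, 0).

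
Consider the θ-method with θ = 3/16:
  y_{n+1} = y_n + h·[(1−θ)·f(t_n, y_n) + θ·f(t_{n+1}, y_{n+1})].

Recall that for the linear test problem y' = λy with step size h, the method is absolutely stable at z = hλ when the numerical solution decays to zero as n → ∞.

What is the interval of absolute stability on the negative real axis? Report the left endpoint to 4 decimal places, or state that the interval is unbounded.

With y'=λy (z=hλ):
  y_{n+1} = y_n + z·[13/16·y_n + 3/16·y_{n+1}] ⇒ (1 − 3/16z)y_{n+1} = (1 + 13/16z)y_n
  Hence R(z) = (1 + 13/16z)/(1 − 3/16z).

Need |R(x)|<1, x<0.
x=-0.46: |R|=0.5765
R=−1: 1+13/16x = −1+3/16x ⇒ -5/8x=2 ⇒ x=2/(-5/8)=-3.2000
Confirm numerically:
  x=-1.874: |R|=0.38674 <1
  x=-1.594: |R|=0.22722 <1
  x=-1.328: |R|=0.06325 <1
  x=-3.668: |R|=1.17331 >1
  x=-3.652: |R|=1.16768 >1
  x=-3.651: |R|=1.16733 >1
So |R|<1 on (-3.2000, 0).

(-3.2000, 0).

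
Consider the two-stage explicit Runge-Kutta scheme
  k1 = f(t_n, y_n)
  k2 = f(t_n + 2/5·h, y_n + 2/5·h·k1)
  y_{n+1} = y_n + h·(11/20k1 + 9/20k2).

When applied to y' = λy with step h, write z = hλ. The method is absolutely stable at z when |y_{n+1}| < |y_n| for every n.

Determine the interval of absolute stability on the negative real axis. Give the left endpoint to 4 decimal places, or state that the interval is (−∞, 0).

With y'=λy (z=hλ):
  k1=λy_n ⇒ h·k1=z·y_n;  k2=λ(1+2/5z)y_n ⇒ h·k2=z(1+2/5z)y_n
  y_{n+1}/y_n = 1 + 11/20z + 9/20z(1+2/5z) = 1 + z + 9/50z²
  so R(z) = 1 + z + 9/50z².

Solve |R(x)|<1 on ℝ⁻.
x=-0.93: |R|=0.2257
R=1: x+9/50x²=0 ⇒ x=−50/9=-5.5556; min R=1−1/(4·9/50)=-0.3889>−1
Confirm numerically:
  x=-5.006: |R|=0.50481 <1
  x=-3.368: |R|=0.32618 <1
  x=-3.111: |R|=0.36890 <1
  x=-2.690: |R|=0.38750 <1
  x=-6.116: |R|=1.61698 >1
  x=-5.943: |R|=1.41446 >1
Interval (-5.5556, 0).

(-5.5556, 0).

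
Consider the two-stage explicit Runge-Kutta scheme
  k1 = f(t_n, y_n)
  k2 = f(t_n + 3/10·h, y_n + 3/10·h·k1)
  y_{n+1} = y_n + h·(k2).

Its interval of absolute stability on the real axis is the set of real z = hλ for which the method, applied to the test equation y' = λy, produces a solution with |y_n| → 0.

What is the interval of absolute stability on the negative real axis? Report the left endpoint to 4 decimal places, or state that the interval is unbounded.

(-3.3333, 0).

Test eqn y'=λy, z=hλ:
  k1=λy_n ⇒ h·k1=z·y_n;  k2=λ(1+3/10z)y_n ⇒ h·k2=z(1+3/10z)y_n
  y_{n+1}/y_n = 1 + z(1+3/10z) = 1 + z + 3/10z²
  Hence R(z) = 1 + z + 3/10z².

Find x<0 with |R(x)|<1.
x=-1.49: |R|=0.1760
R=1: x+3/10x²=0 ⇒ x=−10/3=-3.3333; min R=1−1/(4·3/10)=0.1667>−1
Confirm numerically:
  x=-3.296: |R|=0.96308 <1
  x=-2.570: |R|=0.41147 <1
  x=-2.311: |R|=0.29122 <1
  x=-1.646: |R|=0.16679 <1
  x=-3.486: |R|=1.15966 >1
  x=-3.390: |R|=1.05763 >1
Stable set (-3.3333, 0).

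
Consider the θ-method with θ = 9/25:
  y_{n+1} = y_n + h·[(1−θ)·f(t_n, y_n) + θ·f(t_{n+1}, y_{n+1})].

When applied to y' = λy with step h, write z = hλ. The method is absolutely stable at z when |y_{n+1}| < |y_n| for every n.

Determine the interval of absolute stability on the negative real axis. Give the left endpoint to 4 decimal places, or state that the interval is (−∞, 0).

z∈(-7.1429,0).

With y'=λy (z=hλ):
  y_{n+1} = y_n + z·[16/25·y_n + 9/25·y_{n+1}] ⇒ (1 − 9/25z)y_{n+1} = (1 + 16/25z)y_n
  R(z) = (1 + 16/25z)/(1 − 9/25z).

Solve |R(x)|<1 on ℝ⁻.
x=-0.39: |R|=0.6580
R=−1: 1+16/25x = −1+9/25x ⇒ -7/25x=2 ⇒ x=2/(-7/25)=-7.1429
Confirm numerically:
  x=-5.882: |R|=0.88676 <1
  x=-5.612: |R|=0.85808 <1
  x=-5.367: |R|=0.83042 <1
  x=-2.999: |R|=0.44208 <1
  x=-7.739: |R|=1.04409 >1
  x=-7.347: |R|=1.01568 >1
  x=-7.185: |R|=1.00329 >1
Interval (-7.1429, 0).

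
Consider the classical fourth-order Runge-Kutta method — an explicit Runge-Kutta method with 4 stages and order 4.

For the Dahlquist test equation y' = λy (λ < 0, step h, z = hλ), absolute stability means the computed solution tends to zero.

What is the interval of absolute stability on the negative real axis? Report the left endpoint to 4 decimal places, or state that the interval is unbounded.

z∈(-2.7853,0).

With y'=λy (z=hλ):
  order 4, 4-stage ⇒ R(z)=1+z+z^2/2+z^3/6+z^4/24
  (e.g. R(-0.41)=0.66374, |R|=0.66374)

Find x<0 with |R(x)|<1.
x=-0.41: |R|=0.6637
|R(-3.18)|=1.7775 |R(-2.87)|=1.1354 |R(-1.54)|=0.2714
Bisect:
  x_lo=-3.2020 |R|=1.8328  x_hi=-0.3738 |R|=0.6882
  mid=-1.78788 |R|=0.28362 →hi
  mid=-2.49493 |R|=0.64350 →hi
  mid=-2.84846 |R|=1.09949 →lo
  mid=-2.67170 |R|=0.84181 →hi
  mid=-2.76008 |R|=0.96264 →hi
  mid=-2.80427 |R|=1.02899 →lo
  mid=-2.78217 |R|=0.99531 →hi
  mid=-2.79322 |R|=1.01202 →lo
  ...
  [-2.78545,-2.78528] ⇒ x*=-2.7853
Stable set (-2.7853, 0).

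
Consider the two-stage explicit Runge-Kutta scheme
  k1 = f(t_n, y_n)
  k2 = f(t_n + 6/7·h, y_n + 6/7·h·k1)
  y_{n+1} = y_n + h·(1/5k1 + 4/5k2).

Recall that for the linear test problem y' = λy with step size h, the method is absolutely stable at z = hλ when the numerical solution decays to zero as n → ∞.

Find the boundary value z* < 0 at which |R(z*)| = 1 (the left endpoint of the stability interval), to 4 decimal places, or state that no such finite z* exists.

With y'=λy (z=hλ):
  k1=λy_n ⇒ h·k1=z·y_n;  k2=λ(1+6/7z)y_n ⇒ h·k2=z(1+6/7z)y_n
  y_{n+1}/y_n = 1 + 1/5z + 4/5z(1+6/7z) = 1 + z + 24/35z²
  R(z) = 1 + z + 24/35z².

Solve |R(x)|<1 on ℝ⁻.
x=-0.5: |R|=0.6714
R=1: x+24/35x²=0 ⇒ x=−35/24=-1.4583; min R=1−1/(4·24/35)=0.6354>−1
Confirm numerically:
  x=-1.039: |R|=0.70124 <1
  x=-0.931: |R|=0.66335 <1
  x=-0.698: |R|=0.63608 <1
  x=-1.942: |R|=1.64408 >1
  x=-1.879: |R|=1.54201 >1
  x=-1.592: |R|=1.14592 >1
So |R|<1 on (-1.4583, 0).

left endpoint -1.4583.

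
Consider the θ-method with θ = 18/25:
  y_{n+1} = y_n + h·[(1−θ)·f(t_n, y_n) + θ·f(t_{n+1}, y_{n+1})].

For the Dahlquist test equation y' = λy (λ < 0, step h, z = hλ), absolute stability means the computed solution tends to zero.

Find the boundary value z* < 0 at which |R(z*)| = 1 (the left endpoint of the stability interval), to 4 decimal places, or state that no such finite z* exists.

On y'=λy, z=hλ:
  y_{n+1} = y_n + z·[7/25·y_n + 18/25·y_{n+1}] ⇒ (1 − 18/25z)y_{n+1} = (1 + 7/25z)y_n
  ⇒ R(z) = (1 + 7/25z)/(1 − 18/25z).

Boundary: |R(x)|=1, x<0.
x=-1.47: |R|=0.2859
x=-2: |R|=0.1803
x=-10: |R|=0.2195
x=-100: |R|=0.3699
θ=18/25≥1/2 ⇒ |1+7/25x|<|1−18/25x| ∀x<0 ⇒ stable on all of ℝ⁻.

(−∞, 0) — no finite endpoint.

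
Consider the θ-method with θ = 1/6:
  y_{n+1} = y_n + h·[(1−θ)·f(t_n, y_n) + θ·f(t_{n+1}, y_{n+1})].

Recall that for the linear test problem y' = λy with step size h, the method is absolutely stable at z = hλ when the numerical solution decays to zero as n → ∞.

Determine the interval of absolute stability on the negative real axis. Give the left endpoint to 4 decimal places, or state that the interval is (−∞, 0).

z∈(-3.0000,0).

With y'=λy (z=hλ):
  y_{n+1} = y_n + z·[5/6·y_n + 1/6·y_{n+1}] ⇒ (1 − 1/6z)y_{n+1} = (1 + 5/6z)y_n
  R(z) = (1 + 5/6z)/(1 − 1/6z).

Find x<0 with |R(x)|<1.
x=-0.69: |R|=0.3812
R=−1: 1+5/6x = −1+1/6x ⇒ -2/3x=2 ⇒ x=2/(-2/3)=-3.0000
Confirm numerically:
  x=-2.239: |R|=0.63054 <1
  x=-1.345: |R|=0.09871 <1
  x=-1.263: |R|=0.04337 <1
  x=-3.475: |R|=1.20053 >1
  x=-3.143: |R|=1.06256 >1
Stable set (-3.0000, 0).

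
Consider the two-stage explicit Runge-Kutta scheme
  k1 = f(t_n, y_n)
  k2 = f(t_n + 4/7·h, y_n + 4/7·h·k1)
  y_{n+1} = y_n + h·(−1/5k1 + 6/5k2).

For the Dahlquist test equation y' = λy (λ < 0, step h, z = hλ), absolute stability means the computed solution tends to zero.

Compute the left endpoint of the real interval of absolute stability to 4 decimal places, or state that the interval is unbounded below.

z* = -1.4583.

With y'=λy (z=hλ):
  k1=λy_n ⇒ h·k1=z·y_n;  k2=λ(1+4/7z)y_n ⇒ h·k2=z(1+4/7z)y_n
  y_{n+1}/y_n = 1 − 1/5z + 6/5z(1+4/7z) = 1 + z + 24/35z²
  so R(z) = 1 + z + 24/35z².

Boundary: |R(x)|=1, x<0.
x=-1.67: |R|=1.2424
R=1: x+24/35x²=0 ⇒ x=−35/24=-1.4583; min R=1−1/(4·24/35)=0.6354>−1
Confirm numerically:
  x=-1.130: |R|=0.74559 <1
  x=-1.122: |R|=0.74123 <1
  x=-0.681: |R|=0.63701 <1
  x=-1.655: |R|=1.22319 >1
  x=-1.643: |R|=1.20805 >1
  x=-1.573: |R|=1.12368 >1
Stable set (-1.4583, 0).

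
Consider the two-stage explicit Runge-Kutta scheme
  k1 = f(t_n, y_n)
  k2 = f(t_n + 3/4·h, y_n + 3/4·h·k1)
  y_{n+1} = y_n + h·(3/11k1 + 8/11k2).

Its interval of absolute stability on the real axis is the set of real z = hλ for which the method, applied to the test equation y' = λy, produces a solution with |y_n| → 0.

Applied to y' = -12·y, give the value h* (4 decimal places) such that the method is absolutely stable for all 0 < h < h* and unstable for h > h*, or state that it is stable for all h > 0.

Set f=λy, z=hλ:
  k1=λy_n ⇒ h·k1=z·y_n;  k2=λ(1+3/4z)y_n ⇒ h·k2=z(1+3/4z)y_n
  y_{n+1}/y_n = 1 + 3/11z + 8/11z(1+3/4z) = 1 + z + 6/11z²
  R(z) = 1 + z + 6/11z².

Find x<0 with |R(x)|<1.
x=-1.63: |R|=0.8192
R=1: x+6/11x²=0 ⇒ x=−11/6=-1.8333; min R=1−1/(4·6/11)=0.5417>−1
Confirm numerically:
  x=-1.729: |R|=0.90160 <1
  x=-1.183: |R|=0.58036 <1
  x=-0.805: |R|=0.54847 <1
  x=-2.406: |R|=1.75155 >1
  x=-2.205: |R|=1.44701 >1
Interval (-1.8333, 0).

(-1.8333,0); λ=-12 ⇒ h* = (11/6)/12 = 0.1528.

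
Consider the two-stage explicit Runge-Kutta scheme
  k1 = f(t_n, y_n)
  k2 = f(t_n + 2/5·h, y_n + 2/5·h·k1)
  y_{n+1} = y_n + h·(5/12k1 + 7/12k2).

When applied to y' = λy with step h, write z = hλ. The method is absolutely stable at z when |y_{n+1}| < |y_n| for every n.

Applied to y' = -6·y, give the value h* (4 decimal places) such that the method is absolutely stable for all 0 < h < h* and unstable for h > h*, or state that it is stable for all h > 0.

With y'=λy (z=hλ):
  k1=λy_n ⇒ h·k1=z·y_n;  k2=λ(1+2/5z)y_n ⇒ h·k2=z(1+2/5z)y_n
  y_{n+1}/y_n = 1 + 5/12z + 7/12z(1+2/5z) = 1 + z + 7/30z²
  R(z) = 1 + z + 7/30z².

Solve |R(x)|<1 on ℝ⁻.
x=-1.47: |R|=0.0342
R=1: x+7/30x²=0 ⇒ x=−30/7=-4.2857; min R=1−1/(4·7/30)=-0.0714>−1
Confirm numerically:
  x=-3.935: |R|=0.67799 <1
  x=-3.163: |R|=0.17140 <1
  x=-1.724: |R|=0.03049 <1
  x=-4.624: |R|=1.36499 >1
  x=-4.547: |R|=1.27722 >1
So |R|<1 on (-4.2857, 0).

(-4.2857,0); λ=-6 ⇒ h* = (30/7)/6 = 0.7143.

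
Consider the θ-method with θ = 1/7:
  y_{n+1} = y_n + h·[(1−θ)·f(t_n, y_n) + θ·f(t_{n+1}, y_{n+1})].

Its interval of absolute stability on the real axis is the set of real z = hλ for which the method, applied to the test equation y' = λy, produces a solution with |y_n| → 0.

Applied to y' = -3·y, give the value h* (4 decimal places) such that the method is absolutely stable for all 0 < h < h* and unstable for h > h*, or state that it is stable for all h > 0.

Set f=λy, z=hλ:
  y_{n+1} = y_n + z·[6/7·y_n + 1/7·y_{n+1}] ⇒ (1 − 1/7z)y_{n+1} = (1 + 6/7z)y_n
  so R(z) = (1 + 6/7z)/(1 − 1/7z).

Need |R(x)|<1, x<0.
x=-1.03: |R|=0.1021
R=−1: 1+6/7x = −1+1/7x ⇒ -5/7x=2 ⇒ x=2/(-5/7)=-2.8000
Confirm numerically:
  x=-2.746: |R|=0.97230 <1
  x=-1.694: |R|=0.36393 <1
  x=-1.513: |R|=0.24410 <1
  x=-1.137: |R|=0.02188 <1
  x=-3.398: |R|=1.28756 >1
  x=-2.961: |R|=1.08082 >1
Interval (-2.8000, 0).

(-2.8000,0); λ=-3 ⇒ h* = (14/5)/3 = 0.9333.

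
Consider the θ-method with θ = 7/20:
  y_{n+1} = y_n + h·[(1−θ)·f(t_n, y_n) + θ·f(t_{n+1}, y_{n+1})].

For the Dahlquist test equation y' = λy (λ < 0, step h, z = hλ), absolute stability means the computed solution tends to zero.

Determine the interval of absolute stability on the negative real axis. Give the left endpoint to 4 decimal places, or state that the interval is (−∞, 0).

(-6.6667, 0).

On y'=λy, z=hλ:
  y_{n+1} = y_n + z·[13/20·y_n + 7/20·y_{n+1}] ⇒ (1 − 7/20z)y_{n+1} = (1 + 13/20z)y_n
  so R(z) = (1 + 13/20z)/(1 − 7/20z).

Boundary: |R(x)|=1, x<0.
x=-0.85: |R|=0.3449
R=−1: 1+13/20x = −1+7/20x ⇒ -3/10x=2 ⇒ x=2/(-3/10)=-6.6667
Confirm numerically:
  x=-5.765: |R|=0.91036 <1
  x=-4.919: |R|=0.80736 <1
  x=-4.767: |R|=0.78643 <1
  x=-3.896: |R|=0.64833 <1
  x=-6.992: |R|=1.02831 >1
  x=-6.716: |R|=1.00442 >1
Interval (-6.6667, 0).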